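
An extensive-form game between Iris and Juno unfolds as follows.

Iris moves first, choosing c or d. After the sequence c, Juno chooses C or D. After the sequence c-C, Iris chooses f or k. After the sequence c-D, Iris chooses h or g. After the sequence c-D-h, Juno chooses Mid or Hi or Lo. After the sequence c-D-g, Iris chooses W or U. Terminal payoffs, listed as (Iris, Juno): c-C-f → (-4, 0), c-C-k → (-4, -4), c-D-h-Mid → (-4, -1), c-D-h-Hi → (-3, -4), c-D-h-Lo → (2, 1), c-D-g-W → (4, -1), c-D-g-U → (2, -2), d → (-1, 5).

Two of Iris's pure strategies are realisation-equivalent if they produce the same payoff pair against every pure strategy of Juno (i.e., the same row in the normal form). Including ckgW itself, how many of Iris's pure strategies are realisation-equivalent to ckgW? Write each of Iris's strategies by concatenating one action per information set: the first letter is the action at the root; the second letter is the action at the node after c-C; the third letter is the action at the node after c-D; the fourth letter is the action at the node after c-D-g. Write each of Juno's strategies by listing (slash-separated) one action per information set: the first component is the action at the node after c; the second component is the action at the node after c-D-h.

Row for ckgW (columns C/Mid, C/Hi, C/Lo, D/Mid, D/Hi, D/Lo): (-4,-4) (-4,-4) (-4,-4) (4,-1) (4,-1) (4,-1).
Every one of Iris's information sets is on the play path for some reply by Juno when Iris follows ckgW.
Changing the action at any of them therefore changes at least one column, so only ckgW itself gives this row.

1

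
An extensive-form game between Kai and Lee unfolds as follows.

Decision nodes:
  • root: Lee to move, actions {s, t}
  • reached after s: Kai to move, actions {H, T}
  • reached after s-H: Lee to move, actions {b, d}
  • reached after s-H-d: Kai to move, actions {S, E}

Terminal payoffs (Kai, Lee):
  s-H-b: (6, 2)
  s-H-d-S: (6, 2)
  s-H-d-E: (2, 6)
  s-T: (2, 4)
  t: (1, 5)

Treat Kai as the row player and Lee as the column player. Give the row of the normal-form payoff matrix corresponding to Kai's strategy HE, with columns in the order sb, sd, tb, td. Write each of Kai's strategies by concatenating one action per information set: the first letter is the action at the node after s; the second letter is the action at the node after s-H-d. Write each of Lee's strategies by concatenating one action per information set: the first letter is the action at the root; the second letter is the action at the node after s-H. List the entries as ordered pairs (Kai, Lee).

vs sb: Lee plays s → Kai plays H at [s] → Lee plays b at [s-H] → (6, 2)
vs sd: Lee plays s → Kai plays H at [s] → Lee plays d at [s-H] → Kai plays E at [s-H-d] → (2, 6)
vs tb: Lee plays t → (1, 5)
vs td: Lee plays t → (1, 5)

(6,2) (2,6) (1,5) (1,5)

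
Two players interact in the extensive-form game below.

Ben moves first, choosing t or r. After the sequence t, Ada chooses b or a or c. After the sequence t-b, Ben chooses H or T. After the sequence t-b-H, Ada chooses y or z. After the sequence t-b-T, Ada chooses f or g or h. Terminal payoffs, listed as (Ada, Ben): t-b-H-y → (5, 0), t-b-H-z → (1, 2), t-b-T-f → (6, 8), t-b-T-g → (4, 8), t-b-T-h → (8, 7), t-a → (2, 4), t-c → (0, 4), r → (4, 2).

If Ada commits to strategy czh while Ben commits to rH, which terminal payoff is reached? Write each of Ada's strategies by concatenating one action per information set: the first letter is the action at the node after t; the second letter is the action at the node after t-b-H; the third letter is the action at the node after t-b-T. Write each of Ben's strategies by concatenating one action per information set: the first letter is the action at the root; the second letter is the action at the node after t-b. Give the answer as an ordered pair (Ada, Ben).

Trace the play path from the root:
  Ben plays r
→ terminal payoff (4, 2).
(Ada's choice at the node after t is never reached on this path, so it doesn't affect the outcome.)

(4, 2)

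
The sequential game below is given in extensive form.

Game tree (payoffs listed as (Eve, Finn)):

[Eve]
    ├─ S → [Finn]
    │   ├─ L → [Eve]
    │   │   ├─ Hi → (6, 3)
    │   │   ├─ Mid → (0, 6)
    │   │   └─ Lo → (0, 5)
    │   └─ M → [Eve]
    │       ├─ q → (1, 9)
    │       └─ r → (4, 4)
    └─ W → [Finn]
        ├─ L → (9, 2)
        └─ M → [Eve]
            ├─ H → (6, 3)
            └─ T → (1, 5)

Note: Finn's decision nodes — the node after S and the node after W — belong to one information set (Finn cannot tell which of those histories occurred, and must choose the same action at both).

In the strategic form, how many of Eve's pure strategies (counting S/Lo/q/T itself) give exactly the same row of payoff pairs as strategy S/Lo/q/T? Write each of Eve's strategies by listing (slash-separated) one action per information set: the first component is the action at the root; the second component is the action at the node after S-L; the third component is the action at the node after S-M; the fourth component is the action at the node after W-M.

Row for S/Lo/q/T (columns L, M): (0,5) (1,9).
Under S/Lo/q/T, Eve's choice at the node after W-M can never be reached regardless of what Finn does, so varying those choices leaves every outcome unchanged.
Holding the reachable choices fixed and varying the unreachable one freely already gives 2 equivalent strategies.
No other strategy reproduces this row, so those 2 are the full class: S/Lo/q/H, S/Lo/q/T.

2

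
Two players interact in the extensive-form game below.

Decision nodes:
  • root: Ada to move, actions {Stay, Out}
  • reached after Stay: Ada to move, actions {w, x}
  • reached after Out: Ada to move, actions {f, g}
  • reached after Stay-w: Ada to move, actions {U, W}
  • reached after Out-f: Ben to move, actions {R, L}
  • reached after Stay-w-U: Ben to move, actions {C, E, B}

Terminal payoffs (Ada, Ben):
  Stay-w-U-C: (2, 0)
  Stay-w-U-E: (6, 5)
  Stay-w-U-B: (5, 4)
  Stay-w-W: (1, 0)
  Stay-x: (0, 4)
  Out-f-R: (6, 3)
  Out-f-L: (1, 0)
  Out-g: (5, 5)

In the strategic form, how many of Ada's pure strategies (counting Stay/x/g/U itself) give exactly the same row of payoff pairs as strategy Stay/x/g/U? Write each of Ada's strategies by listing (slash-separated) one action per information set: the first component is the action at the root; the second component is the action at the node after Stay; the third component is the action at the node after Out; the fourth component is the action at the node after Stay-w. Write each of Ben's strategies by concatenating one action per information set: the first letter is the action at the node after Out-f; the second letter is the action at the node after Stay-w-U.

Row for Stay/x/g/U (columns RC, RE, RB, LC, LE, LB): (0,4) (0,4) (0,4) (0,4) (0,4) (0,4).
Under Stay/x/g/U, Ada's choice at the node after Out and at the node after Stay-w can never be reached regardless of what Ben does, so varying those choices leaves every outcome unchanged.
Holding the reachable choices fixed and varying the unreachable ones freely already gives 2 × 2 = 4 equivalent strategies.
No other strategy reproduces this row, so those 4 are the full class: Stay/x/f/U, Stay/x/f/W, Stay/x/g/U, Stay/x/g/W.

4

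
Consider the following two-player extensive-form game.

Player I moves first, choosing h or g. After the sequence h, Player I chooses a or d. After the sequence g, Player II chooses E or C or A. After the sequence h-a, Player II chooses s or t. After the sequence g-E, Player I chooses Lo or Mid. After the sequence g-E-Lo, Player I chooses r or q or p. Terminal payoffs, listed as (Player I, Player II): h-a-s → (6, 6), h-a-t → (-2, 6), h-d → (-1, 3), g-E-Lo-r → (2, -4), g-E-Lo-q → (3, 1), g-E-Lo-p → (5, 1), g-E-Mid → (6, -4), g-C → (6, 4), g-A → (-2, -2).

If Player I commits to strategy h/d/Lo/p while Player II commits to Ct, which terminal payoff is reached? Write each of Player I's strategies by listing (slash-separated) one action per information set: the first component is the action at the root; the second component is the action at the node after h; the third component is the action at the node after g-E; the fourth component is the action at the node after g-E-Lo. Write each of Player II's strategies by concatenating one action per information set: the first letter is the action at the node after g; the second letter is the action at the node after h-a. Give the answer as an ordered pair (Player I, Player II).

(-1, 3)

Trace the play path from the root:
  Player I plays h
  Player I plays d at [h]
→ terminal payoff (-1, 3).
(Player I's choice at the node after g-E is never reached on this path, so it doesn't affect the outcome.)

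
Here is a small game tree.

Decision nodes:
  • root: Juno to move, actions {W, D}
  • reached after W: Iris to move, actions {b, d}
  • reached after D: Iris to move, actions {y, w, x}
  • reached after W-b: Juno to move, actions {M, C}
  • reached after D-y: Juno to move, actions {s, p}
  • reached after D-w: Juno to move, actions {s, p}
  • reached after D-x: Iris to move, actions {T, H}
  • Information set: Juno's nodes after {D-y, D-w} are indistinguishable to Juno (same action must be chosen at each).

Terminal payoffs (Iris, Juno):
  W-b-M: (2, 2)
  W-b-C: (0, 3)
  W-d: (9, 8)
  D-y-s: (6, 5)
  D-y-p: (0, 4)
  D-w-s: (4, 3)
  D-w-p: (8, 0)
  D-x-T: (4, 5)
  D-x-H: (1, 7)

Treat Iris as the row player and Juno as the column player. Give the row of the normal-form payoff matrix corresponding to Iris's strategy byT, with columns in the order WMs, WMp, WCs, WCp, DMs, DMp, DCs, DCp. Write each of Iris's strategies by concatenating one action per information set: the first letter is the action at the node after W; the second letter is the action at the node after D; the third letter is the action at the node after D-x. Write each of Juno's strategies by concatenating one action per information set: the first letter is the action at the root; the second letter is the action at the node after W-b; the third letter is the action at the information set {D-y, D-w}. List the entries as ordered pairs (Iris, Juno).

(2,2) (2,2) (0,3) (0,3) (6,5) (0,4) (6,5) (0,4)

vs WMs: Juno plays W → Iris plays b at [W] → Juno plays M at [W-b] → (2, 2)
vs WMp: Juno plays W → Iris plays b at [W] → Juno plays M at [W-b] → (2, 2)
vs WCs: Juno plays W → Iris plays b at [W] → Juno plays C at [W-b] → (0, 3)
vs WCp: Juno plays W → Iris plays b at [W] → Juno plays C at [W-b] → (0, 3)
vs DMs: Juno plays D → Iris plays y at [D] → Juno plays s at [D-y] → (6, 5)
vs DMp: Juno plays D → Iris plays y at [D] → Juno plays p at [D-y] → (0, 4)
vs DCs: Juno plays D → Iris plays y at [D] → Juno plays s at [D-y] → (6, 5)
vs DCp: Juno plays D → Iris plays y at [D] → Juno plays p at [D-y] → (0, 4)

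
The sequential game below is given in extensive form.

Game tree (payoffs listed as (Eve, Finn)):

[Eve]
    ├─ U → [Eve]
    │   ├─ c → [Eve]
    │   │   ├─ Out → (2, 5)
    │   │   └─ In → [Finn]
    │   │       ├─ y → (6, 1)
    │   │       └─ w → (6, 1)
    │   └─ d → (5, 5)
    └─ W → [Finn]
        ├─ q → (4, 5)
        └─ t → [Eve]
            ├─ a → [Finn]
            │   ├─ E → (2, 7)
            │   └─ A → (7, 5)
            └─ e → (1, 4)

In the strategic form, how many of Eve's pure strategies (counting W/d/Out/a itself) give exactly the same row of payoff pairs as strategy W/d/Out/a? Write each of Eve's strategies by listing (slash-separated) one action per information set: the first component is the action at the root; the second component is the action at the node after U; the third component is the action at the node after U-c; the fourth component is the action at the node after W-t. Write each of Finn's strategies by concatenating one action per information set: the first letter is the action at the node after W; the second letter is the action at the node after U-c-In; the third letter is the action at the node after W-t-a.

4

Row for W/d/Out/a (columns qyE, qyA, qwE, qwA, tyE, tyA, twE, twA): (4,5) (4,5) (4,5) (4,5) (2,7) (7,5) (2,7) (7,5).
Under W/d/Out/a, Eve's choice at the node after U and at the node after U-c can never be reached regardless of what Finn does, so varying those choices leaves every outcome unchanged.
Holding the reachable choices fixed and varying the unreachable ones freely already gives 2 × 2 = 4 equivalent strategies.
No other strategy reproduces this row, so those 4 are the full class: W/c/Out/a, W/c/In/a, W/d/Out/a, W/d/In/a.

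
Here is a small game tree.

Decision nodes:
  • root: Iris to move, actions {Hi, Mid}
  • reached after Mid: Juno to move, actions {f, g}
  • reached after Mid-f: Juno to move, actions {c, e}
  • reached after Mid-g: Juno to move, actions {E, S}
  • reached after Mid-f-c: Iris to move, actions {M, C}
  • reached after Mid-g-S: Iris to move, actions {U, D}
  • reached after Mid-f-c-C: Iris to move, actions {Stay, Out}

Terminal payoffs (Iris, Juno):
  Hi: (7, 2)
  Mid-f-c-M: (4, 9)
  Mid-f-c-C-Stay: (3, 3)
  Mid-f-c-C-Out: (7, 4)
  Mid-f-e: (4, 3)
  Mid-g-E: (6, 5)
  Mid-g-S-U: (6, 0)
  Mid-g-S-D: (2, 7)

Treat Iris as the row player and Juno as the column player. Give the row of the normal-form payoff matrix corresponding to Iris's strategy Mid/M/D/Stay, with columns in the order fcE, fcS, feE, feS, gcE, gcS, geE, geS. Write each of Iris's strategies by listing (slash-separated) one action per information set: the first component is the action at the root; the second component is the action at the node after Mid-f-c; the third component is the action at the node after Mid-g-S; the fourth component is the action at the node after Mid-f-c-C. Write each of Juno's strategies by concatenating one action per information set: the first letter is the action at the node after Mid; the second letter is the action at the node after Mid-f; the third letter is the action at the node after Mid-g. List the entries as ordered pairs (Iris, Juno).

vs fcE: Iris plays Mid → Juno plays f at [Mid] → Juno plays c at [Mid-f] → Iris plays M at [Mid-f-c] → (4, 9)
vs fcS: Iris plays Mid → Juno plays f at [Mid] → Juno plays c at [Mid-f] → Iris plays M at [Mid-f-c] → (4, 9)
vs feE: Iris plays Mid → Juno plays f at [Mid] → Juno plays e at [Mid-f] → (4, 3)
vs feS: Iris plays Mid → Juno plays f at [Mid] → Juno plays e at [Mid-f] → (4, 3)
vs gcE: Iris plays Mid → Juno plays g at [Mid] → Juno plays E at [Mid-g] → (6, 5)
vs gcS: Iris plays Mid → Juno plays g at [Mid] → Juno plays S at [Mid-g] → Iris plays D at [Mid-g-S] → (2, 7)
vs geE: Iris plays Mid → Juno plays g at [Mid] → Juno plays E at [Mid-g] → (6, 5)
vs geS: Iris plays Mid → Juno plays g at [Mid] → Juno plays S at [Mid-g] → Iris plays D at [Mid-g-S] → (2, 7)

(4,9) (4,9) (4,3) (4,3) (6,5) (2,7) (6,5) (2,7)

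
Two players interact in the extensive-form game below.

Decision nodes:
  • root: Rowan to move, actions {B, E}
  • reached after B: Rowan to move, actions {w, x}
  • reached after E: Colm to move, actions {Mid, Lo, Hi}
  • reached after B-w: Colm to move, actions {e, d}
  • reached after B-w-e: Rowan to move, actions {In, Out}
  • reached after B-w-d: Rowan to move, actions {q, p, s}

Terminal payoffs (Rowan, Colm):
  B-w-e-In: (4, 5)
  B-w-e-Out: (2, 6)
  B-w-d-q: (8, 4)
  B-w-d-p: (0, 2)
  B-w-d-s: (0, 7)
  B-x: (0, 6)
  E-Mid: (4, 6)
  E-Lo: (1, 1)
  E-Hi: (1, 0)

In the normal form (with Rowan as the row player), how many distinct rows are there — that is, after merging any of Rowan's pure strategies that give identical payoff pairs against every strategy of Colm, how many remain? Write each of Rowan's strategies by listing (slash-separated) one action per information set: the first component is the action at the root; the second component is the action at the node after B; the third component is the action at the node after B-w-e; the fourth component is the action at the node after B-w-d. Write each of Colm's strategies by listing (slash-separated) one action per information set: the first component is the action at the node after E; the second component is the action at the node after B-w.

Rowan has 24 pure strategies: B/w/In/q, B/w/In/p, B/w/In/s, B/w/Out/q, B/w/Out/p, B/w/Out/s, B/x/In/q, B/x/In/p, B/x/In/s, B/x/Out/q, B/x/Out/p, B/x/Out/s, E/w/In/q, E/w/In/p, E/w/In/s, E/w/Out/q, E/w/Out/p, E/w/Out/s, E/x/In/q, E/x/In/p, E/x/In/s, E/x/Out/q, E/x/Out/p, E/x/Out/s. Columns: Mid/e, Mid/d, Lo/e, Lo/d, Hi/e, Hi/d.
{B/w/In/q} → row (4,5) (8,4) (4,5) (8,4) (4,5) (8,4)
{B/w/In/p} → row (4,5) (0,2) (4,5) (0,2) (4,5) (0,2)
{B/w/In/s} → row (4,5) (0,7) (4,5) (0,7) (4,5) (0,7)
{B/w/Out/q} → row (2,6) (8,4) (2,6) (8,4) (2,6) (8,4)
{B/w/Out/p} → row (2,6) (0,2) (2,6) (0,2) (2,6) (0,2)
{B/w/Out/s} → row (2,6) (0,7) (2,6) (0,7) (2,6) (0,7)
{B/x/In/q, B/x/In/p, B/x/In/s, B/x/Out/q, B/x/Out/p, B/x/Out/s} → row (0,6) (0,6) (0,6) (0,6) (0,6) (0,6)
{E/w/In/q, E/w/In/p, E/w/In/s, E/w/Out/q, E/w/Out/p, E/w/Out/s, E/x/In/q, E/x/In/p, E/x/In/s, E/x/Out/q, E/x/Out/p, E/x/Out/s} → row (4,6) (4,6) (1,1) (1,1) (1,0) (1,0)
That's 8 distinct rows out of 24 strategies.

8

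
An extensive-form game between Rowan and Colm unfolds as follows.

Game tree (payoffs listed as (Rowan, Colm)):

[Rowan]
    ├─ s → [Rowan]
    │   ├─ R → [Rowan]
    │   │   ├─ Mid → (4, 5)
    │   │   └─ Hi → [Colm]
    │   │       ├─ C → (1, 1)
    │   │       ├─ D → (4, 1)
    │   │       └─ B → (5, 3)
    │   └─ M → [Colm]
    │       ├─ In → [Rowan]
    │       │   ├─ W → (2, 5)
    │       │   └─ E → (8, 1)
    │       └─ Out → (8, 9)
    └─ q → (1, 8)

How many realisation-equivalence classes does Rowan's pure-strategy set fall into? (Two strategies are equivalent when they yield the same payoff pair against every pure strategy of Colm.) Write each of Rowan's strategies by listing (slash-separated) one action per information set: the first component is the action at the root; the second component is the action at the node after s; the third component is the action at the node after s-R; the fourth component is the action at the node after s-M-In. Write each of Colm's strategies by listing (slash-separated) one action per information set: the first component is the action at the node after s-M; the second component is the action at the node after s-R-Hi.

Rowan has 16 pure strategies: s/R/Mid/W, s/R/Mid/E, s/R/Hi/W, s/R/Hi/E, s/M/Mid/W, s/M/Mid/E, s/M/Hi/W, s/M/Hi/E, q/R/Mid/W, q/R/Mid/E, q/R/Hi/W, q/R/Hi/E, q/M/Mid/W, q/M/Mid/E, q/M/Hi/W, q/M/Hi/E. Columns: In/C, In/D, In/B, Out/C, Out/D, Out/B.
{s/R/Mid/W, s/R/Mid/E} → row (4,5) (4,5) (4,5) (4,5) (4,5) (4,5)
{s/R/Hi/W, s/R/Hi/E} → row (1,1) (4,1) (5,3) (1,1) (4,1) (5,3)
{s/M/Mid/W, s/M/Hi/W} → row (2,5) (2,5) (2,5) (8,9) (8,9) (8,9)
{s/M/Mid/E, s/M/Hi/E} → row (8,1) (8,1) (8,1) (8,9) (8,9) (8,9)
{q/R/Mid/W, q/R/Mid/E, q/R/Hi/W, q/R/Hi/E, q/M/Mid/W, q/M/Mid/E, q/M/Hi/W, q/M/Hi/E} → row (1,8) (1,8) (1,8) (1,8) (1,8) (1,8)
That's 5 distinct rows out of 16 strategies.

5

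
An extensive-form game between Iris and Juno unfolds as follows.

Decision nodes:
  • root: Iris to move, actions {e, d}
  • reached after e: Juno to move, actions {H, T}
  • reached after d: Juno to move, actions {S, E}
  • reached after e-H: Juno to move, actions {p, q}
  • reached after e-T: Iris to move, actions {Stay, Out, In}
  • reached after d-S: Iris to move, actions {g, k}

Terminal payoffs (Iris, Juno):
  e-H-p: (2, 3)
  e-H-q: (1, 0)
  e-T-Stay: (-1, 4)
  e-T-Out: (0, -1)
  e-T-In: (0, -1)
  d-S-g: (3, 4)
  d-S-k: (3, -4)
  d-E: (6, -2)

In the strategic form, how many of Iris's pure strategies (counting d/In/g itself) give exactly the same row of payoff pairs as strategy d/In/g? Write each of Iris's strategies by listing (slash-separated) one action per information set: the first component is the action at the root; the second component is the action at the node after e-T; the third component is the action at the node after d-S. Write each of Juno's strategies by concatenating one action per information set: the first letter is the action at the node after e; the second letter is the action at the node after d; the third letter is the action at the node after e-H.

3

Row for d/In/g (columns HSp, HSq, HEp, HEq, TSp, TSq, TEp, TEq): (3,4) (3,4) (6,-2) (6,-2) (3,4) (3,4) (6,-2) (6,-2).
Under d/In/g, Iris's choice at the node after e-T can never be reached regardless of what Juno does, so varying those choices leaves every outcome unchanged.
Holding the reachable choices fixed and varying the unreachable one freely already gives 3 equivalent strategies.
No other strategy reproduces this row, so those 3 are the full class: d/Stay/g, d/Out/g, d/In/g.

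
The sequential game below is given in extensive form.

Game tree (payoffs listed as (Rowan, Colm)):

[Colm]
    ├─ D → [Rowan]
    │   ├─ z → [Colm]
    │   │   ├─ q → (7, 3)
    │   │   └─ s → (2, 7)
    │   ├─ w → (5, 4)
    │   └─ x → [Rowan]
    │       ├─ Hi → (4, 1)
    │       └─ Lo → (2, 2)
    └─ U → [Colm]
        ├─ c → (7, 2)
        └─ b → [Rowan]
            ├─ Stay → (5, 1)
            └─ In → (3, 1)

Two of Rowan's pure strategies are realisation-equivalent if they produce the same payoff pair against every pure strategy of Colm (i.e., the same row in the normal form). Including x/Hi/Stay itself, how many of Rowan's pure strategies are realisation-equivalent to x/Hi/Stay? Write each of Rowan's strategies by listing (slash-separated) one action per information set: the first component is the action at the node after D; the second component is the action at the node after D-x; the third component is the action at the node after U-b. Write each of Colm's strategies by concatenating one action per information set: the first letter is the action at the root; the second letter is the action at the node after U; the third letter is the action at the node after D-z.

1

Row for x/Hi/Stay (columns Dcq, Dcs, Dbq, Dbs, Ucq, Ucs, Ubq, Ubs): (4,1) (4,1) (4,1) (4,1) (7,2) (7,2) (5,1) (5,1).
Every one of Rowan's information sets is on the play path for some reply by Colm when Rowan follows x/Hi/Stay.
Changing the action at any of them therefore changes at least one column, so only x/Hi/Stay itself gives this row.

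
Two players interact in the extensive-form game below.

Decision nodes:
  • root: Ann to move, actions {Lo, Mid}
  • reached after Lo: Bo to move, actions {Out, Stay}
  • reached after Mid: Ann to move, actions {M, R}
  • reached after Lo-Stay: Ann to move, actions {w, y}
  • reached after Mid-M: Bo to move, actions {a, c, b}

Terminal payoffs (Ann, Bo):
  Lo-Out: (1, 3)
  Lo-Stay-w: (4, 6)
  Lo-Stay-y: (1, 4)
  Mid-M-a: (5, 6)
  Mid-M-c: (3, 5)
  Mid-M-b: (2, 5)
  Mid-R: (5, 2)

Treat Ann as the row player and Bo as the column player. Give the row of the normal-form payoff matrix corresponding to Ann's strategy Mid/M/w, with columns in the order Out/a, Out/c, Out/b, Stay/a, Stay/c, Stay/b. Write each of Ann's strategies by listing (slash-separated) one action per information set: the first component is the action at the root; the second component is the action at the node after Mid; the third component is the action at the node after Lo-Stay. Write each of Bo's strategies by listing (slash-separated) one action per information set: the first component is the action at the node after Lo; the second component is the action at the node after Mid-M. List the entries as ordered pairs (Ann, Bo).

vs Out/a: Ann plays Mid → Ann plays M at [Mid] → Bo plays a at [Mid-M] → (5, 6)
vs Out/c: Ann plays Mid → Ann plays M at [Mid] → Bo plays c at [Mid-M] → (3, 5)
vs Out/b: Ann plays Mid → Ann plays M at [Mid] → Bo plays b at [Mid-M] → (2, 5)
vs Stay/a: Ann plays Mid → Ann plays M at [Mid] → Bo plays a at [Mid-M] → (5, 6)
vs Stay/c: Ann plays Mid → Ann plays M at [Mid] → Bo plays c at [Mid-M] → (3, 5)
vs Stay/b: Ann plays Mid → Ann plays M at [Mid] → Bo plays b at [Mid-M] → (2, 5)

(5,6) (3,5) (2,5) (5,6) (3,5) (2,5)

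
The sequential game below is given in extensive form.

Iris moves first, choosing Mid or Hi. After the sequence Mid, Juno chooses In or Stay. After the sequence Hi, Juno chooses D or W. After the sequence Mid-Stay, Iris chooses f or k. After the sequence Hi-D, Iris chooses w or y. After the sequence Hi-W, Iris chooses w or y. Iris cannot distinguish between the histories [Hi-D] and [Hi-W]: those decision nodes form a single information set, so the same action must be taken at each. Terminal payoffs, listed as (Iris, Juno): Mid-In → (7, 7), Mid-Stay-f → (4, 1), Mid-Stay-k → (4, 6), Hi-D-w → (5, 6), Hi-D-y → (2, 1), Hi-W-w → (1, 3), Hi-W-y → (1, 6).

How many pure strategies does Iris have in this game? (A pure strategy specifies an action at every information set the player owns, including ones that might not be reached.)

8

Iris owns the root with actions {Mid, Hi} — two choices.
Iris owns the node after Mid-Stay with actions {f, k} — two choices.
Iris owns the information set {Hi-D, Hi-W} with actions {w, y} — two choices.
A pure strategy fixes one action at each information set independently, so the count is the product 2 × 2 × 2 = 8.
(For reference, Juno has 4 pure strategies, giving a 8×4 normal-form matrix.)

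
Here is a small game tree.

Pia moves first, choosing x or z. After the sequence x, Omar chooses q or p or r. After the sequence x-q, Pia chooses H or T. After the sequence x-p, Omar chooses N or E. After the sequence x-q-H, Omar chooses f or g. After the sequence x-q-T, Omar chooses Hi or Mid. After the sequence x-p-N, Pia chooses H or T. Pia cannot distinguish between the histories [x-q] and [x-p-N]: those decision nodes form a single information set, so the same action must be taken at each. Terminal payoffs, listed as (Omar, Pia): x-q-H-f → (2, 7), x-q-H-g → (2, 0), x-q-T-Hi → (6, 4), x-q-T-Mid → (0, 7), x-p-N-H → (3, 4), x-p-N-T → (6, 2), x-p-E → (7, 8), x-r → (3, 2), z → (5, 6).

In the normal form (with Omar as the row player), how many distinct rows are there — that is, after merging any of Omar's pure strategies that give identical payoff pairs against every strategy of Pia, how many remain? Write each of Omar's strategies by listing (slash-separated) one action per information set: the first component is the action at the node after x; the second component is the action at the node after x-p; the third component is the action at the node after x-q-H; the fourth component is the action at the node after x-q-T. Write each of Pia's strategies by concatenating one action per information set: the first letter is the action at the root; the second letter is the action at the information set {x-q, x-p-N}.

7

Omar has 24 pure strategies: q/N/f/Hi, q/N/f/Mid, q/N/g/Hi, q/N/g/Mid, q/E/f/Hi, q/E/f/Mid, q/E/g/Hi, q/E/g/Mid, p/N/f/Hi, p/N/f/Mid, p/N/g/Hi, p/N/g/Mid, p/E/f/Hi, p/E/f/Mid, p/E/g/Hi, p/E/g/Mid, r/N/f/Hi, r/N/f/Mid, r/N/g/Hi, r/N/g/Mid, r/E/f/Hi, r/E/f/Mid, r/E/g/Hi, r/E/g/Mid. Columns: xH, xT, zH, zT.
{q/N/f/Hi, q/E/f/Hi} → row (2,7) (6,4) (5,6) (5,6)
{q/N/f/Mid, q/E/f/Mid} → row (2,7) (0,7) (5,6) (5,6)
{q/N/g/Hi, q/E/g/Hi} → row (2,0) (6,4) (5,6) (5,6)
{q/N/g/Mid, q/E/g/Mid} → row (2,0) (0,7) (5,6) (5,6)
{p/N/f/Hi, p/N/f/Mid, p/N/g/Hi, p/N/g/Mid} → row (3,4) (6,2) (5,6) (5,6)
{p/E/f/Hi, p/E/f/Mid, p/E/g/Hi, p/E/g/Mid} → row (7,8) (7,8) (5,6) (5,6)
{r/N/f/Hi, r/N/f/Mid, r/N/g/Hi, r/N/g/Mid, r/E/f/Hi, r/E/f/Mid, r/E/g/Hi, r/E/g/Mid} → row (3,2) (3,2) (5,6) (5,6)
That's 7 distinct rows out of 24 strategies.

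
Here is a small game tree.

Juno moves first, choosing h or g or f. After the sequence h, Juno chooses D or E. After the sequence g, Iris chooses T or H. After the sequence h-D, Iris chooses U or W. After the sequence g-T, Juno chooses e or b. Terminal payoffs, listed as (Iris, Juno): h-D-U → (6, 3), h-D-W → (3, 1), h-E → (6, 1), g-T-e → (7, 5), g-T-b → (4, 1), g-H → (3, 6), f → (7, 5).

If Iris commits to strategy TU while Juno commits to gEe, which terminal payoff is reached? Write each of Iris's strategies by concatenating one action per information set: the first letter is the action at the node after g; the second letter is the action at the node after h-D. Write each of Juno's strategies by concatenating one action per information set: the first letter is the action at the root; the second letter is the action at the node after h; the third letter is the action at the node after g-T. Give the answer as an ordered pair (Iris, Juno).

(7, 5)

Trace the play path from the root:
  Juno plays g
  Iris plays T at [g]
  Juno plays e at [g-T]
→ terminal payoff (7, 5).
(Iris's choice at the node after h-D is never reached on this path, so it doesn't affect the outcome.)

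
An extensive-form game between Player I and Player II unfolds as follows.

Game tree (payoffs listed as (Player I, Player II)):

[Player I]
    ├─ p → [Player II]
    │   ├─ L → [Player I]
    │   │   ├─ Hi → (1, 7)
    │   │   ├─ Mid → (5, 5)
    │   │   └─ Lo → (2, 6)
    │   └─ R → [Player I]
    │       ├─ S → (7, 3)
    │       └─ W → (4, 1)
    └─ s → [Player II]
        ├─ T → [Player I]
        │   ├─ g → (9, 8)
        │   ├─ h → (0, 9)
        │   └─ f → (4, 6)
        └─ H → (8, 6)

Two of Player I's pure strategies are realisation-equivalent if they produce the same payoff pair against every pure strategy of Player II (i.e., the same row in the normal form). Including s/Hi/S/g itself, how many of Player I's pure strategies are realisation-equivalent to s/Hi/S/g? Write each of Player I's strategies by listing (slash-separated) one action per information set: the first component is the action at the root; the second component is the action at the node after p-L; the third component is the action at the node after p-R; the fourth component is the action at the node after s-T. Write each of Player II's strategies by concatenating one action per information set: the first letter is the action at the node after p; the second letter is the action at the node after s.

6

Row for s/Hi/S/g (columns LT, LH, RT, RH): (9,8) (8,6) (9,8) (8,6).
Under s/Hi/S/g, Player I's choice at the node after p-L and at the node after p-R can never be reached regardless of what Player II does, so varying those choices leaves every outcome unchanged.
Holding the reachable choices fixed and varying the unreachable ones freely already gives 3 × 2 = 6 equivalent strategies.
No other strategy reproduces this row, so those 6 are the full class: s/Hi/S/g, s/Hi/W/g, s/Mid/S/g, s/Mid/W/g, s/Lo/S/g, s/Lo/W/g.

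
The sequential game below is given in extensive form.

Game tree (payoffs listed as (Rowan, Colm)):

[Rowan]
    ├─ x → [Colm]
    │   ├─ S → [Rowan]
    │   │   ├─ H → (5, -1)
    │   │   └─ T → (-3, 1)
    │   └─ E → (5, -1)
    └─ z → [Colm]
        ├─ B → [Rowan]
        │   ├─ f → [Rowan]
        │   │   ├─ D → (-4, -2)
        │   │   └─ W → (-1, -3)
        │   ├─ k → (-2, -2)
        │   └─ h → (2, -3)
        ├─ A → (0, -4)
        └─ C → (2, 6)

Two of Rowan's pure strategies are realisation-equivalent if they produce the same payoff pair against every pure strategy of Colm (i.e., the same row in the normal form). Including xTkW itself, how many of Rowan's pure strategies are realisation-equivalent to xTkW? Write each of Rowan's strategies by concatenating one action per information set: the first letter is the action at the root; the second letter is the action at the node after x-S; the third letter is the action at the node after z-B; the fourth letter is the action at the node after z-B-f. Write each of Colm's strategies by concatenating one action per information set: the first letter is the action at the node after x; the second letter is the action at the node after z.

Row for xTkW (columns SB, SA, SC, EB, EA, EC): (-3,1) (-3,1) (-3,1) (5,-1) (5,-1) (5,-1).
Under xTkW, Rowan's choice at the node after z-B and at the node after z-B-f can never be reached regardless of what Colm does, so varying those choices leaves every outcome unchanged.
Holding the reachable choices fixed and varying the unreachable ones freely already gives 3 × 2 = 6 equivalent strategies.
No other strategy reproduces this row, so those 6 are the full class: xTfD, xTfW, xTkD, xTkW, xThD, xThW.

6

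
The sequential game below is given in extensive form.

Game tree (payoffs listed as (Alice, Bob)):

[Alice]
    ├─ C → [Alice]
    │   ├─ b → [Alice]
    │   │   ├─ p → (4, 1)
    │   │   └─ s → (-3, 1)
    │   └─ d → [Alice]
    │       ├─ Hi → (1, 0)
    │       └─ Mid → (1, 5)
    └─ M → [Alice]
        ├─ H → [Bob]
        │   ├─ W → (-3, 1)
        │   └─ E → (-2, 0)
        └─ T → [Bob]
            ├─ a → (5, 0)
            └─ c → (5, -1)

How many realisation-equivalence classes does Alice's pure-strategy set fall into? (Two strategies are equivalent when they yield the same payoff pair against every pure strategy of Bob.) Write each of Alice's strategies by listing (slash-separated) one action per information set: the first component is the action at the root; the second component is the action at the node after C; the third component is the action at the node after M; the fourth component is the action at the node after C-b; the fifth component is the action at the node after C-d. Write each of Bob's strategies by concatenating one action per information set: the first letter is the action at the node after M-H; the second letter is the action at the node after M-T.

Alice has 32 pure strategies: C/b/H/p/Hi, C/b/H/p/Mid, C/b/H/s/Hi, C/b/H/s/Mid, C/b/T/p/Hi, C/b/T/p/Mid, C/b/T/s/Hi, C/b/T/s/Mid, C/d/H/p/Hi, C/d/H/p/Mid, C/d/H/s/Hi, C/d/H/s/Mid, C/d/T/p/Hi, C/d/T/p/Mid, C/d/T/s/Hi, C/d/T/s/Mid, M/b/H/p/Hi, M/b/H/p/Mid, M/b/H/s/Hi, M/b/H/s/Mid, M/b/T/p/Hi, M/b/T/p/Mid, M/b/T/s/Hi, M/b/T/s/Mid, M/d/H/p/Hi, M/d/H/p/Mid, M/d/H/s/Hi, M/d/H/s/Mid, M/d/T/p/Hi, M/d/T/p/Mid, M/d/T/s/Hi, M/d/T/s/Mid. Columns: Wa, Wc, Ea, Ec.
{C/b/H/p/Hi, C/b/H/p/Mid, C/b/T/p/Hi, C/b/T/p/Mid} → row (4,1) (4,1) (4,1) (4,1)
{C/b/H/s/Hi, C/b/H/s/Mid, C/b/T/s/Hi, C/b/T/s/Mid} → row (-3,1) (-3,1) (-3,1) (-3,1)
{C/d/H/p/Hi, C/d/H/s/Hi, C/d/T/p/Hi, C/d/T/s/Hi} → row (1,0) (1,0) (1,0) (1,0)
{C/d/H/p/Mid, C/d/H/s/Mid, C/d/T/p/Mid, C/d/T/s/Mid} → row (1,5) (1,5) (1,5) (1,5)
{M/b/H/p/Hi, M/b/H/p/Mid, M/b/H/s/Hi, M/b/H/s/Mid, M/d/H/p/Hi, M/d/H/p/Mid, M/d/H/s/Hi, M/d/H/s/Mid} → row (-3,1) (-3,1) (-2,0) (-2,0)
{M/b/T/p/Hi, M/b/T/p/Mid, M/b/T/s/Hi, M/b/T/s/Mid, M/d/T/p/Hi, M/d/T/p/Mid, M/d/T/s/Hi, M/d/T/s/Mid} → row (5,0) (5,-1) (5,0) (5,-1)
That's 6 distinct rows out of 32 strategies.

6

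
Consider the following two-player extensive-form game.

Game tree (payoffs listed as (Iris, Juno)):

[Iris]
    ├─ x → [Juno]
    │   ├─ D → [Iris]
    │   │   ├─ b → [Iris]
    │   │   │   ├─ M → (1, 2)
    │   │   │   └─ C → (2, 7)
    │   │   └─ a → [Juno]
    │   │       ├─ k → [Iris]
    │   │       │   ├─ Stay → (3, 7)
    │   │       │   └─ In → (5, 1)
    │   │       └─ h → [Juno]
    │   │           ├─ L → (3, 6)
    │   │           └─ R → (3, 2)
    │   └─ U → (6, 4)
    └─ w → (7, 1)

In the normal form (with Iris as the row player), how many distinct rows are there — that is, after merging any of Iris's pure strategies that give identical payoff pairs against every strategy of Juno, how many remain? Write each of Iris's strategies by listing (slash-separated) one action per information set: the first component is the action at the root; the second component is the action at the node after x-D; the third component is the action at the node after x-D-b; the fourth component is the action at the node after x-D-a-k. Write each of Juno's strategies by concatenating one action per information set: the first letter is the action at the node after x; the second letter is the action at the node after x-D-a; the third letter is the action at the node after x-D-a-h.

5

Iris has 16 pure strategies: x/b/M/Stay, x/b/M/In, x/b/C/Stay, x/b/C/In, x/a/M/Stay, x/a/M/In, x/a/C/Stay, x/a/C/In, w/b/M/Stay, w/b/M/In, w/b/C/Stay, w/b/C/In, w/a/M/Stay, w/a/M/In, w/a/C/Stay, w/a/C/In. Columns: DkL, DkR, DhL, DhR, UkL, UkR, UhL, UhR.
{x/b/M/Stay, x/b/M/In} → row (1,2) (1,2) (1,2) (1,2) (6,4) (6,4) (6,4) (6,4)
{x/b/C/Stay, x/b/C/In} → row (2,7) (2,7) (2,7) (2,7) (6,4) (6,4) (6,4) (6,4)
{x/a/M/Stay, x/a/C/Stay} → row (3,7) (3,7) (3,6) (3,2) (6,4) (6,4) (6,4) (6,4)
{x/a/M/In, x/a/C/In} → row (5,1) (5,1) (3,6) (3,2) (6,4) (6,4) (6,4) (6,4)
{w/b/M/Stay, w/b/M/In, w/b/C/Stay, w/b/C/In, w/a/M/Stay, w/a/M/In, w/a/C/Stay, w/a/C/In} → row (7,1) (7,1) (7,1) (7,1) (7,1) (7,1) (7,1) (7,1)
That's 5 distinct rows out of 16 strategies.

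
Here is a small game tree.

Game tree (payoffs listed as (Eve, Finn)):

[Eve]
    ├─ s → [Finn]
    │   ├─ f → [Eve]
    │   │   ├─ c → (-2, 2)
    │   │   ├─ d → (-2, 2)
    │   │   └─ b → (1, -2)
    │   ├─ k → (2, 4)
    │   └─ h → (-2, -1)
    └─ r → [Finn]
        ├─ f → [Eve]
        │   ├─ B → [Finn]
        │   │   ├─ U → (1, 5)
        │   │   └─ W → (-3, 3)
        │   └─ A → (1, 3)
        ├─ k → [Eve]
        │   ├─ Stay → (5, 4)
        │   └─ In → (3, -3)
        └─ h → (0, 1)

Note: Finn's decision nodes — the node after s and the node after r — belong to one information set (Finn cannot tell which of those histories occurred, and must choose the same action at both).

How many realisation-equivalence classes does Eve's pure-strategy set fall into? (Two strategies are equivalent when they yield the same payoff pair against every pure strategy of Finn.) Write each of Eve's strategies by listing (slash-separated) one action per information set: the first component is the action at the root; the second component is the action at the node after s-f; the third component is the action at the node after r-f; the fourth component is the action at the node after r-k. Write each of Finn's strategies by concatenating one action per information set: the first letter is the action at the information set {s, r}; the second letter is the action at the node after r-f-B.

Eve has 24 pure strategies: s/c/B/Stay, s/c/B/In, s/c/A/Stay, s/c/A/In, s/d/B/Stay, s/d/B/In, s/d/A/Stay, s/d/A/In, s/b/B/Stay, s/b/B/In, s/b/A/Stay, s/b/A/In, r/c/B/Stay, r/c/B/In, r/c/A/Stay, r/c/A/In, r/d/B/Stay, r/d/B/In, r/d/A/Stay, r/d/A/In, r/b/B/Stay, r/b/B/In, r/b/A/Stay, r/b/A/In. Columns: fU, fW, kU, kW, hU, hW.
{s/c/B/Stay, s/c/B/In, s/c/A/Stay, s/c/A/In, s/d/B/Stay, s/d/B/In, s/d/A/Stay, s/d/A/In} → row (-2,2) (-2,2) (2,4) (2,4) (-2,-1) (-2,-1)
{s/b/B/Stay, s/b/B/In, s/b/A/Stay, s/b/A/In} → row (1,-2) (1,-2) (2,4) (2,4) (-2,-1) (-2,-1)
{r/c/B/Stay, r/d/B/Stay, r/b/B/Stay} → row (1,5) (-3,3) (5,4) (5,4) (0,1) (0,1)
{r/c/B/In, r/d/B/In, r/b/B/In} → row (1,5) (-3,3) (3,-3) (3,-3) (0,1) (0,1)
{r/c/A/Stay, r/d/A/Stay, r/b/A/Stay} → row (1,3) (1,3) (5,4) (5,4) (0,1) (0,1)
{r/c/A/In, r/d/A/In, r/b/A/In} → row (1,3) (1,3) (3,-3) (3,-3) (0,1) (0,1)
That's 6 distinct rows out of 24 strategies.

6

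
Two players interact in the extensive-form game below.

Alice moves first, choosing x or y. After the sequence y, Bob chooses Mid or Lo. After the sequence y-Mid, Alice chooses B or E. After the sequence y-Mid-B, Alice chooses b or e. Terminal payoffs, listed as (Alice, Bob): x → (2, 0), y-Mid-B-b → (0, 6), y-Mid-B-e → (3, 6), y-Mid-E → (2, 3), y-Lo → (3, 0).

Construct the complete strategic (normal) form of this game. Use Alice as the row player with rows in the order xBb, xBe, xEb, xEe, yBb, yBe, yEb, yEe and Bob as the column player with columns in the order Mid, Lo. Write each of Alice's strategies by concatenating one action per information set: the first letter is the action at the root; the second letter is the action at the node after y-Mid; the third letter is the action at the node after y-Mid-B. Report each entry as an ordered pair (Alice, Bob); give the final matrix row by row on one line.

          Mid       Lo
 xBb    (2,0)    (2,0)
 xBe    (2,0)    (2,0)
 xEb    (2,0)    (2,0)
 xEe    (2,0)    (2,0)
 yBb    (0,6)    (3,0)
 yBe    (3,6)    (3,0)
 yEb    (2,3)    (3,0)
 yEe    (2,3)    (3,0)

xBb: (2,0) (2,0) | xBe: (2,0) (2,0) | xEb: (2,0) (2,0) | xEe: (2,0) (2,0) | yBb: (0,6) (3,0) | yBe: (3,6) (3,0) | yEb: (2,3) (3,0) | yEe: (2,3) (3,0)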